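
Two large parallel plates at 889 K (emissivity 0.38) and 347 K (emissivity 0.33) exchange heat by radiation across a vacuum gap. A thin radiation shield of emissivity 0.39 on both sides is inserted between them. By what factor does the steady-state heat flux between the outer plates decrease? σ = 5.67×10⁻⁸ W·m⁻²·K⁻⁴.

factor ≈ 1.89

Without shield: q₀ = σΔ(T⁴)/(1/ε₁+1/ε₂−1) with denominator 4.662.
With shield the two gaps are in series; the resistances add: (1/ε₁+1/ε_s−1)+(1/ε_s+1/ε₂−1) = 4.196+4.594 = 8.790.
Heat-flux ratio q₀/q = 8.790/4.662.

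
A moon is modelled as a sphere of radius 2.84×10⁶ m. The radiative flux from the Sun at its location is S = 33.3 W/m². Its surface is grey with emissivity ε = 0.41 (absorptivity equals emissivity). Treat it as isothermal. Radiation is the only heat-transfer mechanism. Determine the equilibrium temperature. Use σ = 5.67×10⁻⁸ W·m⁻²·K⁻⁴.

At equilibrium, absorbed power = emitted power.
Absorbing cross-section = πr² = 2.534×10¹³ m²; emitting surface = 4πr² = 1.014×10¹⁴ m² (ratio 4).
εS·A_cross = εσ·A_surf·T⁴  ⇒  T⁴ = S/(4σ)   (ε cancels).
T⁴ = 33.3/(4·5.67×10⁻⁸) = 1.468×10⁸ K⁴.
T = (1.468×10⁸)^(1/4).

T ≈ 110 K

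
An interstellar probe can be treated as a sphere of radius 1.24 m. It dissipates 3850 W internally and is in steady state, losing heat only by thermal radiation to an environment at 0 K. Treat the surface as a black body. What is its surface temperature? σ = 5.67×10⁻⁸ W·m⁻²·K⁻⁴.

T ≈ 243 K

Steady state: internal power = radiated power, P = εσA T⁴.
Radiating area A = 4πr² = 19.32 m².
T⁴ = P/(εσA) = 3850/(1.0·5.67×10⁻⁸·19.32) = 3.514×10⁹ K⁴.
T = (3.514×10⁹)^(1/4).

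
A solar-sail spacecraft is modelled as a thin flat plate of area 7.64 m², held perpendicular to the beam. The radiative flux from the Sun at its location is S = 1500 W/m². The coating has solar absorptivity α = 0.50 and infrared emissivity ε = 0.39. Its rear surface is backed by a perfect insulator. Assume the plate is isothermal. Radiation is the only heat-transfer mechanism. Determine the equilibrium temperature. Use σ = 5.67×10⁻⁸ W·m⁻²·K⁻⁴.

At equilibrium, absorbed power = emitted power.
Absorbing cross-section = A = 7.640 m²; emitting surface = A = 7.640 m² (ratio 1).
αS·A_cross = εσ·A_surf·T⁴  ⇒  T⁴ = αS/(ε·1σ).
T⁴ = 0.500·1500/(0.39·1·5.67×10⁻⁸) = 3.392×10¹⁰ K⁴.
T = (3.392×10¹⁰)^(1/4).

T ≈ 429 K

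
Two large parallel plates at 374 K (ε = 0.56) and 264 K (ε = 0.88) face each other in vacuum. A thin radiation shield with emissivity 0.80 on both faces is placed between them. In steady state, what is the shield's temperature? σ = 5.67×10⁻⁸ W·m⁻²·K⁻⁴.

T_s ≈ 322 K

In steady state the net flux on the hot side equals that on the cold side.
σ(T₁⁴−T_s⁴)/D₁ = σ(T_s⁴−T₂⁴)/D₂, with D₁ = 1/ε₁+1/ε_s−1 = 2.036, D₂ = 1/ε_s+1/ε₂−1 = 1.386.
Solve for T_s⁴: T_s⁴ = (D₂·T₁⁴ + D₁·T₂⁴)/(D₁+D₂) = 1.082×10¹⁰ K⁴.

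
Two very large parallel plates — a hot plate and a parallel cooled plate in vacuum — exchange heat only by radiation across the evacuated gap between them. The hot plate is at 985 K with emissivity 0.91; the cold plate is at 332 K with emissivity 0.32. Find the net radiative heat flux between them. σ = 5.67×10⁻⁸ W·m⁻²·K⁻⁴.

q ≈ 16300 W/m²

For two infinite grey parallel plates, q = σ(T₁⁴ − T₂⁴)/(1/ε₁ + 1/ε₂ − 1).
T₁⁴ − T₂⁴ = 9.413×10¹¹ − 1.215×10¹⁰ = 9.292×10¹¹ K⁴.
1/ε₁ + 1/ε₂ − 1 = 1.099 + 3.125 − 1 = 3.224.
q = 5.67×10⁻⁸ × 9.292×10¹¹ / 3.224.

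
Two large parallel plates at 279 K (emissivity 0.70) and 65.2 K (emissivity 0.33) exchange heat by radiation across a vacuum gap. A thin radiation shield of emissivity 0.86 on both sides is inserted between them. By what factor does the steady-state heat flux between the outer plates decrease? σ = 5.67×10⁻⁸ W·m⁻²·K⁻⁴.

factor ≈ 1.38

Without shield: q₀ = σΔ(T⁴)/(1/ε₁+1/ε₂−1) with denominator 3.459.
With shield the two gaps are in series; the resistances add: (1/ε₁+1/ε_s−1)+(1/ε_s+1/ε₂−1) = 1.591+3.193 = 4.784.
Heat-flux ratio q₀/q = 4.784/3.459.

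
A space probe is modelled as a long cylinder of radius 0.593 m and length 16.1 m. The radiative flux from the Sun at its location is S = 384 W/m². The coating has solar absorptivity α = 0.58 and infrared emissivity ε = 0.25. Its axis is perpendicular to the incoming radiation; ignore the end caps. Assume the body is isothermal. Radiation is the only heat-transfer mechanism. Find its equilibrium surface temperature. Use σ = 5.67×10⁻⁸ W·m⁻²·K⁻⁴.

T ≈ 266 K

At equilibrium, absorbed power = emitted power.
Absorbing cross-section = 2rL = 19.09 m²; emitting surface = 2πrL = 59.99 m² (ratio π).
αS·A_cross = εσ·A_surf·T⁴  ⇒  T⁴ = αS/(ε·πσ).
T⁴ = 0.580·384/(0.25·π·5.67×10⁻⁸) = 5.001×10⁹ K⁴.
T = (5.001×10⁹)^(1/4).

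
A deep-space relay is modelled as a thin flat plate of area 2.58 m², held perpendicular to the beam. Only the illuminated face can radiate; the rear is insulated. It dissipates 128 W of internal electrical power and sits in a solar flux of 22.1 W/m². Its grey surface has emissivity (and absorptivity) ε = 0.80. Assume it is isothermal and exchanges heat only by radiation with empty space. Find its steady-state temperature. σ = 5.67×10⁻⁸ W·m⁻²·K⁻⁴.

T ≈ 196 K

At steady state, absorbed solar power + internal power = radiated power.
Absorbed: α·S·A_cross = 0.80·22.1·2.580 = 45.61 W (cross-section A).
Total input = 45.61 + 128 = 173.6 W.
Radiated: εσ·A_surf·T⁴ with A_surf = A = 2.580 m².
T⁴ = 173.6/(0.80·5.67×10⁻⁸·2.580) = 1.484×10⁹ K⁴.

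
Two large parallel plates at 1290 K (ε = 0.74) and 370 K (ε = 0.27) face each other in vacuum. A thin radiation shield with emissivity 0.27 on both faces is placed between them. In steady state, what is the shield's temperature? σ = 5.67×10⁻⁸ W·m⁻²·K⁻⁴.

T_s ≈ 1140 K

In steady state the net flux on the hot side equals that on the cold side.
σ(T₁⁴−T_s⁴)/D₁ = σ(T_s⁴−T₂⁴)/D₂, with D₁ = 1/ε₁+1/ε_s−1 = 4.055, D₂ = 1/ε_s+1/ε₂−1 = 6.407.
Solve for T_s⁴: T_s⁴ = (D₂·T₁⁴ + D₁·T₂⁴)/(D₁+D₂) = 1.703×10¹² K⁴.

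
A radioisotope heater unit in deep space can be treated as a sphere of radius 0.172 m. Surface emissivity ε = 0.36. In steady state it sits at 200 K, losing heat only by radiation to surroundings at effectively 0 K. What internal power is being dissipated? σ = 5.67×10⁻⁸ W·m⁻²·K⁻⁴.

P ≈ 12.1 W

Steady state: P = εσA T⁴.
A = 4πr² = 0.3718 m²; T⁴ = (200)⁴ = 1.600×10⁹ K⁴.
P = 0.36 × 5.67×10⁻⁸ × 0.3718 × 1.600×10⁹.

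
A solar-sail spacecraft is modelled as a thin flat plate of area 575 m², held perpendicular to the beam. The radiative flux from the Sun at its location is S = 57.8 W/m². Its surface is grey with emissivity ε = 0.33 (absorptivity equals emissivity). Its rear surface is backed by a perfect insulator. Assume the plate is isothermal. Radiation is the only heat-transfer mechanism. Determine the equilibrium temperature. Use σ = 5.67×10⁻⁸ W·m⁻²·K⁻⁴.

At equilibrium, absorbed power = emitted power.
Absorbing cross-section = A = 575.0 m²; emitting surface = A = 575.0 m² (ratio 1).
εS·A_cross = εσ·A_surf·T⁴  ⇒  T⁴ = S/(1σ)   (ε cancels).
T⁴ = 57.8/(1·5.67×10⁻⁸) = 1.019×10⁹ K⁴.
T = (1.019×10⁹)^(1/4).

T ≈ 179 K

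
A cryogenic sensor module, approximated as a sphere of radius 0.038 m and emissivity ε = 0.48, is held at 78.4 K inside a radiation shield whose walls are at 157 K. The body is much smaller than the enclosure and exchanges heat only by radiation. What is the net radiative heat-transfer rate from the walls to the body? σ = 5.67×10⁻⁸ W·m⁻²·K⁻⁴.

For a small grey body in a large enclosure: P_net = εσA(T_body⁴ − T_wall⁴).
A = 4πr² = 0.01815 m²; T_body⁴ − T_wall⁴ = 3.778×10⁷ − 6.076×10⁸ = -5.698×10⁸ K⁴.
|P_net| = 0.48·5.67×10⁻⁸·0.01815·5.698×10⁸.

P_net ≈ 0.281 W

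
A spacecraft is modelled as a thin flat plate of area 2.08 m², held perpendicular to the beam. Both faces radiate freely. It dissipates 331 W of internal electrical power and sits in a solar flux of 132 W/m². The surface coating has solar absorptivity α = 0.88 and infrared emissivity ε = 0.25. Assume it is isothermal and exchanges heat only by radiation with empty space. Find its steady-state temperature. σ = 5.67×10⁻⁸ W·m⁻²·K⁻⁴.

T ≈ 314 K

At steady state, absorbed solar power + internal power = radiated power.
Absorbed: α·S·A_cross = 0.88·132·2.080 = 241.6 W (cross-section A).
Total input = 241.6 + 331 = 572.6 W.
Radiated: εσ·A_surf·T⁴ with A_surf = 2A = 4.160 m².
T⁴ = 572.6/(0.25·5.67×10⁻⁸·4.160) = 9.711×10⁹ K⁴.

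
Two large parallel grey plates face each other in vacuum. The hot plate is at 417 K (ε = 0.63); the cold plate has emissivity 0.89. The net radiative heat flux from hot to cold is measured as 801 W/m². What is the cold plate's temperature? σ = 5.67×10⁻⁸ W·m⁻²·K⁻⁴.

T₂ ≈ 279 K

q = σ(T₁⁴ − T₂⁴)/(1/ε₁ + 1/ε₂ − 1); denominator = 1.711.
T₂⁴ = T₁⁴ − q·(1/ε₁+1/ε₂−1)/σ = 3.024×10¹⁰ − 801·1.711/5.67×10⁻⁸
    = 6.068×10⁹ K⁴.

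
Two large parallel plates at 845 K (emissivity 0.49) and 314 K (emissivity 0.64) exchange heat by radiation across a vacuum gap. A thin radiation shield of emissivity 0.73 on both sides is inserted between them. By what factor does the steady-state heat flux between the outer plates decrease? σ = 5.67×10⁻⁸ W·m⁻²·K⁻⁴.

factor ≈ 1.67

Without shield: q₀ = σΔ(T⁴)/(1/ε₁+1/ε₂−1) with denominator 2.603.
With shield the two gaps are in series; the resistances add: (1/ε₁+1/ε_s−1)+(1/ε_s+1/ε₂−1) = 2.411+1.932 = 4.343.
Heat-flux ratio q₀/q = 4.343/2.603.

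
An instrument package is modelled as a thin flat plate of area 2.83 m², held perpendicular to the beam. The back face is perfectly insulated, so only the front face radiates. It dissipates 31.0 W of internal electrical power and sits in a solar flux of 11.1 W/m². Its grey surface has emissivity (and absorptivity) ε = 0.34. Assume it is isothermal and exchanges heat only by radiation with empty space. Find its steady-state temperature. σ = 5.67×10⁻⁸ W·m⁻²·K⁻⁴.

At steady state, absorbed solar power + internal power = radiated power.
Absorbed: α·S·A_cross = 0.34·11.1·2.830 = 10.68 W (cross-section A).
Total input = 10.68 + 31.0 = 41.68 W.
Radiated: εσ·A_surf·T⁴ with A_surf = A = 2.830 m².
T⁴ = 41.68/(0.34·5.67×10⁻⁸·2.830) = 7.640×10⁸ K⁴.

T ≈ 166 K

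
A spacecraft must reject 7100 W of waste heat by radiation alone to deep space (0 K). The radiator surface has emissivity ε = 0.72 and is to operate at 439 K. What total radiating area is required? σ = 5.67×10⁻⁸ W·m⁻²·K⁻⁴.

A ≈ 4.68 m²

P = εσA T⁴ ⇒ A = P/(εσT⁴).
T⁴ = 3.714×10¹⁰ K⁴.
A = 7100/(0.72 × 5.67×10⁻⁸ × 3.714×10¹⁰).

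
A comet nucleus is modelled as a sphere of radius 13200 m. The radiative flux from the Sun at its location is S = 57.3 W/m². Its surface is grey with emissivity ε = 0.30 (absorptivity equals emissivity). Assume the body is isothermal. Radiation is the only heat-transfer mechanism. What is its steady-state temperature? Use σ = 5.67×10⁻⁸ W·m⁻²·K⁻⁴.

At equilibrium, absorbed power = emitted power.
Absorbing cross-section = πr² = 5.474×10⁸ m²; emitting surface = 4πr² = 2.190×10⁹ m² (ratio 4).
εS·A_cross = εσ·A_surf·T⁴  ⇒  T⁴ = S/(4σ)   (ε cancels).
T⁴ = 57.3/(4·5.67×10⁻⁸) = 2.526×10⁸ K⁴.
T = (2.526×10⁸)^(1/4).

T ≈ 126 K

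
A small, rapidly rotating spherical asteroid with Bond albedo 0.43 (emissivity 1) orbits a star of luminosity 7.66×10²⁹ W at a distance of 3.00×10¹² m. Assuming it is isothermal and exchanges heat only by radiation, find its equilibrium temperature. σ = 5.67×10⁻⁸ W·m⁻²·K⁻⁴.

First find the stellar flux at distance d: S = L/(4πd²) = 7.66×10²⁹/(4π·(3.00×10¹²)²) = 6773 W/m².
For an isothermal sphere, absorbed (1−a)S·πr² = emitted σ·4πr²·T⁴, so T⁴ = (1−a)S/(4σ).
T⁴ = 0.570·6773/(4·5.67×10⁻⁸) = 1.702×10¹⁰ K⁴.

T ≈ 361 K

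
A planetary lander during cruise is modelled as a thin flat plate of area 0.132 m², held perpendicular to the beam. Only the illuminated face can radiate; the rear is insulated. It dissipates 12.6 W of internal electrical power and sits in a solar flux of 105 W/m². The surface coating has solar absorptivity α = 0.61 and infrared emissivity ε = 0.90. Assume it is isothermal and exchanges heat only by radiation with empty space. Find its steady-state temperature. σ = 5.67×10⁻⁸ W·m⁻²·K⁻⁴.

T ≈ 236 K

At steady state, absorbed solar power + internal power = radiated power.
Absorbed: α·S·A_cross = 0.61·105·0.1320 = 8.455 W (cross-section A).
Total input = 8.455 + 12.6 = 21.05 W.
Radiated: εσ·A_surf·T⁴ with A_surf = A = 0.1320 m².
T⁴ = 21.05/(0.90·5.67×10⁻⁸·0.1320) = 3.126×10⁹ K⁴.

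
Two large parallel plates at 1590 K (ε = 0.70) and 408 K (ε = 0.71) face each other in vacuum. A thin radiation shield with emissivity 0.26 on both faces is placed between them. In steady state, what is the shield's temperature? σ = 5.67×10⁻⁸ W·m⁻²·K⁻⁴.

In steady state the net flux on the hot side equals that on the cold side.
σ(T₁⁴−T_s⁴)/D₁ = σ(T_s⁴−T₂⁴)/D₂, with D₁ = 1/ε₁+1/ε_s−1 = 4.275, D₂ = 1/ε_s+1/ε₂−1 = 4.255.
Solve for T_s⁴: T_s⁴ = (D₂·T₁⁴ + D₁·T₂⁴)/(D₁+D₂) = 3.202×10¹² K⁴.

T_s ≈ 1340 K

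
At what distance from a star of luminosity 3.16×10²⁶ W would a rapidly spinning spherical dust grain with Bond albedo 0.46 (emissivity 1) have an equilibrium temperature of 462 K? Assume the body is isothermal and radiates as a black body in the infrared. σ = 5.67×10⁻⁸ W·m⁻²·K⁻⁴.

d ≈ 3.63×10¹⁰ m

For an isothermal black-emitting sphere, (1−a)S·πr² = σ·4πr²·T⁴ ⇒ S = 4σT⁴/(1−a).
S = 4·5.67×10⁻⁸·(462)⁴/0.540 = 19130 W/m².
Flux falls as S = L/(4πd²), so d = √(L/(4πS)) = √(3.16×10²⁶/(4π·19130)).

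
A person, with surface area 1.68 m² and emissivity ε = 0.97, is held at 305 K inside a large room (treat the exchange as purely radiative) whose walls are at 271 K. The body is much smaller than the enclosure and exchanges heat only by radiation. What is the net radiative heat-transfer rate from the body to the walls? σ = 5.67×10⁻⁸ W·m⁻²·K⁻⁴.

P_net ≈ 301 W

For a small grey body in a large enclosure: P_net = εσA(T_body⁴ − T_wall⁴).
A = 1.68 m²; T_body⁴ − T_wall⁴ = 8.654×10⁹ − 5.394×10⁹ = 3.260×10⁹ K⁴.
|P_net| = 0.97·5.67×10⁻⁸·1.680·3.260×10⁹.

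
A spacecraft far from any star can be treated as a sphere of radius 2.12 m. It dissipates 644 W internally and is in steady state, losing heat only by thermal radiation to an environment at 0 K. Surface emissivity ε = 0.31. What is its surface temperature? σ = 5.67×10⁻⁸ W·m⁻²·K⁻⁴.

T ≈ 160 K

Steady state: internal power = radiated power, P = εσA T⁴.
Radiating area A = 4πr² = 56.48 m².
T⁴ = P/(εσA) = 644/(0.31·5.67×10⁻⁸·56.48) = 6.487×10⁸ K⁴.
T = (6.487×10⁸)^(1/4).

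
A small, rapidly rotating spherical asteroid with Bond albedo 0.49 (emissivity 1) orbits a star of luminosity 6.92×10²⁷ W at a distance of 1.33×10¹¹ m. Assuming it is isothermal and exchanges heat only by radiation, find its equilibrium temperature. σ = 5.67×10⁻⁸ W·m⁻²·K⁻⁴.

T ≈ 514 K

First find the stellar flux at distance d: S = L/(4πd²) = 6.92×10²⁷/(4π·(1.33×10¹¹)²) = 31130 W/m².
For an isothermal sphere, absorbed (1−a)S·πr² = emitted σ·4πr²·T⁴, so T⁴ = (1−a)S/(4σ).
T⁴ = 0.510·31130/(4·5.67×10⁻⁸) = 7.000×10¹⁰ K⁴.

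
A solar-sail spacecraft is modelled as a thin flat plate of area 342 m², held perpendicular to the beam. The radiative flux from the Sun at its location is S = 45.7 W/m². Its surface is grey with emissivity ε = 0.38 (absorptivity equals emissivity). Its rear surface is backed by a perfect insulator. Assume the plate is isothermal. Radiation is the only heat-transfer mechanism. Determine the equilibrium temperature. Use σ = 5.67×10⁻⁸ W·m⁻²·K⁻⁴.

At equilibrium, absorbed power = emitted power.
Absorbing cross-section = A = 342.0 m²; emitting surface = A = 342.0 m² (ratio 1).
εS·A_cross = εσ·A_surf·T⁴  ⇒  T⁴ = S/(1σ)   (ε cancels).
T⁴ = 45.7/(1·5.67×10⁻⁸) = 8.060×10⁸ K⁴.
T = (8.060×10⁸)^(1/4).

T ≈ 168 K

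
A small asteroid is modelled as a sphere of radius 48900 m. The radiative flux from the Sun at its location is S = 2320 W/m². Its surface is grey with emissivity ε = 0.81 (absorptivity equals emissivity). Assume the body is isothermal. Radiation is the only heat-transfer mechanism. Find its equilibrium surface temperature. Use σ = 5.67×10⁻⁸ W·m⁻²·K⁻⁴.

At equilibrium, absorbed power = emitted power.
Absorbing cross-section = πr² = 7.512×10⁹ m²; emitting surface = 4πr² = 3.005×10¹⁰ m² (ratio 4).
εS·A_cross = εσ·A_surf·T⁴  ⇒  T⁴ = S/(4σ)   (ε cancels).
T⁴ = 2320/(4·5.67×10⁻⁸) = 1.023×10¹⁰ K⁴.
T = (1.023×10¹⁰)^(1/4).

T ≈ 318 K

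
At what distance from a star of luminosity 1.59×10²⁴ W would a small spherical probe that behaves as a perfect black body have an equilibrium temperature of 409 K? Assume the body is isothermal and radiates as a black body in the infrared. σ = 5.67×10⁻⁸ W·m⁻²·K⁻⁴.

For an isothermal black-emitting sphere, (1−a)S·πr² = σ·4πr²·T⁴ ⇒ S = 4σT⁴/(1−a).
S = 4·5.67×10⁻⁸·(409)⁴/1.00 = 6347 W/m².
Flux falls as S = L/(4πd²), so d = √(L/(4πS)) = √(1.59×10²⁴/(4π·6347)).

d ≈ 4.47×10⁹ m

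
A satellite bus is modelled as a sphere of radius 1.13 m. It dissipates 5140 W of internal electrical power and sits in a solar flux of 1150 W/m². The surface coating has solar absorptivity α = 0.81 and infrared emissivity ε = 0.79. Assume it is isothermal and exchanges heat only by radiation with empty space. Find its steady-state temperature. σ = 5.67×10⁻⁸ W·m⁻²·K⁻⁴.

At steady state, absorbed solar power + internal power = radiated power.
Absorbed: α·S·A_cross = 0.81·1150·4.011 = 3737 W (cross-section πr²).
Total input = 3737 + 5140 = 8877 W.
Radiated: εσ·A_surf·T⁴ with A_surf = 4πr² = 16.05 m².
T⁴ = 8877/(0.79·5.67×10⁻⁸·16.05) = 1.235×10¹⁰ K⁴.

T ≈ 333 K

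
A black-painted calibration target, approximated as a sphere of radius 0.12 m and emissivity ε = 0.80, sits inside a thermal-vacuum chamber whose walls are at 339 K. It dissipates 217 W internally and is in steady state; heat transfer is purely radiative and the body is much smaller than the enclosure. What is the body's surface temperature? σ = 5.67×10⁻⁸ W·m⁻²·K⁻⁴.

T ≈ 446 K

For a small grey body in a large enclosure, net radiated power = εσA(T⁴ − T_w⁴).
Steady state: P = εσA(T⁴ − T_w⁴) with A = 4πr² = 0.1810 m².
T⁴ = P/(εσA) + T_w⁴ = 217/(0.80·5.67×10⁻⁸·0.1810) + (339)⁴
    = 2.644×10¹⁰ + 1.321×10¹⁰ = 3.964×10¹⁰ K⁴.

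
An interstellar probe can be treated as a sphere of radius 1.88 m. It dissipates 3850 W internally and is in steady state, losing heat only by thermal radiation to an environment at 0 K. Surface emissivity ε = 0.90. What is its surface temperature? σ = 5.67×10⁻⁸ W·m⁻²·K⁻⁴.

Steady state: internal power = radiated power, P = εσA T⁴.
Radiating area A = 4πr² = 44.41 m².
T⁴ = P/(εσA) = 3850/(0.90·5.67×10⁻⁸·44.41) = 1.699×10⁹ K⁴.
T = (1.699×10⁹)^(1/4).

T ≈ 203 K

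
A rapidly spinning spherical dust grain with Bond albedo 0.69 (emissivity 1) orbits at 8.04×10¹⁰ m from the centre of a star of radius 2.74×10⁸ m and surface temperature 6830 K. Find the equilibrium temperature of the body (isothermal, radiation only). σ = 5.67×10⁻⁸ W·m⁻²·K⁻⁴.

The star's surface emits σT_*⁴; at distance d the flux is S = σT_*⁴(R_*/d)².
S = 5.67×10⁻⁸·(6830)⁴·(2.74×10⁸/8.04×10¹⁰)² = 1433 W/m².
For an isothermal sphere T⁴ = (1−a)S/(4σ) = 1.959×10⁹ K⁴.

T ≈ 210 K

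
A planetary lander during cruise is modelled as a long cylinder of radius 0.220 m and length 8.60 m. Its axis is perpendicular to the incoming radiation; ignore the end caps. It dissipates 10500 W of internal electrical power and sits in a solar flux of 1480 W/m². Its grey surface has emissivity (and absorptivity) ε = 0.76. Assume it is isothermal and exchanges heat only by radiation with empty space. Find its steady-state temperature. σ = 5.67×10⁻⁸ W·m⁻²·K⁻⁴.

T ≈ 412 K

At steady state, absorbed solar power + internal power = radiated power.
Absorbed: α·S·A_cross = 0.76·1480·3.784 = 4256 W (cross-section 2rL).
Total input = 4256 + 10500 = 14760 W.
Radiated: εσ·A_surf·T⁴ with A_surf = 2πrL = 11.89 m².
T⁴ = 14760/(0.76·5.67×10⁻⁸·11.89) = 2.881×10¹⁰ K⁴.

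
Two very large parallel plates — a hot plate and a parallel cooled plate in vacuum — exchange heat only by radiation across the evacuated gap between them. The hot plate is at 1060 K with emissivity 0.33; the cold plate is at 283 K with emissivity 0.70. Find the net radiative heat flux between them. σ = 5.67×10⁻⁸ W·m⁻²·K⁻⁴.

For two infinite grey parallel plates, q = σ(T₁⁴ − T₂⁴)/(1/ε₁ + 1/ε₂ − 1).
T₁⁴ − T₂⁴ = 1.262×10¹² − 6.414×10⁹ = 1.256×10¹² K⁴.
1/ε₁ + 1/ε₂ − 1 = 3.030 + 1.429 − 1 = 3.459.
q = 5.67×10⁻⁸ × 1.256×10¹² / 3.459.

q ≈ 20600 W/m²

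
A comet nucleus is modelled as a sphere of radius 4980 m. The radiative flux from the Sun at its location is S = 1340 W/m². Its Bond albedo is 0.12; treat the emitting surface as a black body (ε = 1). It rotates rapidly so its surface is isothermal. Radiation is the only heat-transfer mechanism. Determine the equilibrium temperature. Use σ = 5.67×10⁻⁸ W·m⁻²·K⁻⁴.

T ≈ 269 K

At equilibrium, absorbed power = emitted power.
Absorbing cross-section = πr² = 7.791×10⁷ m²; emitting surface = 4πr² = 3.117×10⁸ m² (ratio 4).
(1−a)S·A_cross = εσ·A_surf·T⁴  ⇒  T⁴ = (1−a)S/(4σ).
T⁴ = 0.880·1340/(4·5.67×10⁻⁸) = 5.199×10⁹ K⁴.
T = (5.199×10⁹)^(1/4).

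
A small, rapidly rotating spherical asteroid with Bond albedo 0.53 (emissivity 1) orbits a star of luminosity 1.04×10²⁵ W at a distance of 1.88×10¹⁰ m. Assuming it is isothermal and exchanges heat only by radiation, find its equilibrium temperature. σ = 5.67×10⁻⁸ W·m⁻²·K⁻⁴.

T ≈ 264 K

First find the stellar flux at distance d: S = L/(4πd²) = 1.04×10²⁵/(4π·(1.88×10¹⁰)²) = 2342 W/m².
For an isothermal sphere, absorbed (1−a)S·πr² = emitted σ·4πr²·T⁴, so T⁴ = (1−a)S/(4σ).
T⁴ = 0.470·2342/(4·5.67×10⁻⁸) = 4.852×10⁹ K⁴.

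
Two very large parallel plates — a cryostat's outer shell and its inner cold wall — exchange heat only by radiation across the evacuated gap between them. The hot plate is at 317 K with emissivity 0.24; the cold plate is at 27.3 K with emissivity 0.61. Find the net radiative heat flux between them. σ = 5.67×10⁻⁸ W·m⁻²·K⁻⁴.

For two infinite grey parallel plates, q = σ(T₁⁴ − T₂⁴)/(1/ε₁ + 1/ε₂ − 1).
T₁⁴ − T₂⁴ = 1.010×10¹⁰ − 5.555×10⁵ = 1.010×10¹⁰ K⁴.
1/ε₁ + 1/ε₂ − 1 = 4.167 + 1.639 − 1 = 4.806.
q = 5.67×10⁻⁸ × 1.010×10¹⁰ / 4.806.

q ≈ 119 W/m²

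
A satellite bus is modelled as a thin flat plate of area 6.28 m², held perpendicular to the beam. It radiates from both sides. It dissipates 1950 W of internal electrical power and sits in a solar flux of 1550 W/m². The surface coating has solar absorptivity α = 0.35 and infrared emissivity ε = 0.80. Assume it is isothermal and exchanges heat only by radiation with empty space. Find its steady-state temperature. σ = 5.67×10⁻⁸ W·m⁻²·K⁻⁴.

At steady state, absorbed solar power + internal power = radiated power.
Absorbed: α·S·A_cross = 0.35·1550·6.280 = 3407 W (cross-section A).
Total input = 3407 + 1950 = 5357 W.
Radiated: εσ·A_surf·T⁴ with A_surf = 2A = 12.56 m².
T⁴ = 5357/(0.80·5.67×10⁻⁸·12.56) = 9.403×10⁹ K⁴.

T ≈ 311 K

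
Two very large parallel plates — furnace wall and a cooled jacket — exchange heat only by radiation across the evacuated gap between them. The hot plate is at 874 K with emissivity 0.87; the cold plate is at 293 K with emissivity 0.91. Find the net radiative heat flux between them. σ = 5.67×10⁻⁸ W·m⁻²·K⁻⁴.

q ≈ 26200 W/m²

For two infinite grey parallel plates, q = σ(T₁⁴ − T₂⁴)/(1/ε₁ + 1/ε₂ − 1).
T₁⁴ − T₂⁴ = 5.835×10¹¹ − 7.370×10⁹ = 5.761×10¹¹ K⁴.
1/ε₁ + 1/ε₂ − 1 = 1.149 + 1.099 − 1 = 1.248.
q = 5.67×10⁻⁸ × 5.761×10¹¹ / 1.248.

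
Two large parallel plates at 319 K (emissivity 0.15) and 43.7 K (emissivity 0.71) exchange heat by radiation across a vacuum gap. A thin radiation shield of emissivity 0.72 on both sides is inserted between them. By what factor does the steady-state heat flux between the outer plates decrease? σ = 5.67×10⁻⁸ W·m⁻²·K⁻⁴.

Without shield: q₀ = σΔ(T⁴)/(1/ε₁+1/ε₂−1) with denominator 7.075.
With shield the two gaps are in series; the resistances add: (1/ε₁+1/ε_s−1)+(1/ε_s+1/ε₂−1) = 7.056+1.797 = 8.853.
Heat-flux ratio q₀/q = 8.853/7.075.

factor ≈ 1.25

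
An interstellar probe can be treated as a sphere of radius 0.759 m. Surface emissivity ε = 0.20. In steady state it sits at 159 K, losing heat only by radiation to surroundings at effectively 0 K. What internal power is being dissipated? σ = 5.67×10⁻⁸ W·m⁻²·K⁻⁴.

P ≈ 52.5 W

Steady state: P = εσA T⁴.
A = 4πr² = 7.239 m²; T⁴ = (159)⁴ = 6.391×10⁸ K⁴.
P = 0.20 × 5.67×10⁻⁸ × 7.239 × 6.391×10⁸.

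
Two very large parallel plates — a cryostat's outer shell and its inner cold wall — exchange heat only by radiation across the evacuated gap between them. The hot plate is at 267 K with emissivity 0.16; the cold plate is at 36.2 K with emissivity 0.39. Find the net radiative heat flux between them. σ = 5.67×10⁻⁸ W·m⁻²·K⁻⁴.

q ≈ 36.9 W/m²

For two infinite grey parallel plates, q = σ(T₁⁴ − T₂⁴)/(1/ε₁ + 1/ε₂ − 1).
T₁⁴ − T₂⁴ = 5.082×10⁹ − 1.717×10⁶ = 5.080×10⁹ K⁴.
1/ε₁ + 1/ε₂ − 1 = 6.250 + 2.564 − 1 = 7.814.
q = 5.67×10⁻⁸ × 5.080×10⁹ / 7.814.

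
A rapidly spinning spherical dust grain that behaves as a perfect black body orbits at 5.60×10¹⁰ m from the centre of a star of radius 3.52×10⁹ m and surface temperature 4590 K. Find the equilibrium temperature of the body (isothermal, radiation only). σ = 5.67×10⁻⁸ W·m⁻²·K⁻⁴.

T ≈ 814 K

The star's surface emits σT_*⁴; at distance d the flux is S = σT_*⁴(R_*/d)².
S = 5.67×10⁻⁸·(4590)⁴·(3.52×10⁹/5.60×10¹⁰)² = 99440 W/m².
For an isothermal sphere T⁴ = (1−a)S/(4σ) = 4.384×10¹¹ K⁴.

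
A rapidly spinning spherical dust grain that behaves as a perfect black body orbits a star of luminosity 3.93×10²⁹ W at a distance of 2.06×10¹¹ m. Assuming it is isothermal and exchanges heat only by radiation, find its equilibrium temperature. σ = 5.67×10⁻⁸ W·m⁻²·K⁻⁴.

T ≈ 1340 K

First find the stellar flux at distance d: S = L/(4πd²) = 3.93×10²⁹/(4π·(2.06×10¹¹)²) = 7.370×10⁵ W/m².
For an isothermal sphere, absorbed (1−a)S·πr² = emitted σ·4πr²·T⁴, so T⁴ = (1−a)S/(4σ).
T⁴ = 1.00·7.370×10⁵/(4·5.67×10⁻⁸) = 3.249×10¹² K⁴.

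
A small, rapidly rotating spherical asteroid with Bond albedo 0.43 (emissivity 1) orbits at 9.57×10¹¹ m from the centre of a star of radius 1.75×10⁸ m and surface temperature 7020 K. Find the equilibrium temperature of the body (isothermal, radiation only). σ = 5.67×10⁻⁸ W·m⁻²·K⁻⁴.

T ≈ 58.3 K

The star's surface emits σT_*⁴; at distance d the flux is S = σT_*⁴(R_*/d)².
S = 5.67×10⁻⁸·(7020)⁴·(1.75×10⁸/9.57×10¹¹)² = 4.605 W/m².
For an isothermal sphere T⁴ = (1−a)S/(4σ) = 1.157×10⁷ K⁴.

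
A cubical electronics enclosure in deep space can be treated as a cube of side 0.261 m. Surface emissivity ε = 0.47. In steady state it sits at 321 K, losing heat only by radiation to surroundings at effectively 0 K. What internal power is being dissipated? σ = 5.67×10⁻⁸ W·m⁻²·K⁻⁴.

P ≈ 116 W

Steady state: P = εσA T⁴.
A = 6L² = 0.4087 m²; T⁴ = (321)⁴ = 1.062×10¹⁰ K⁴.
P = 0.47 × 5.67×10⁻⁸ × 0.4087 × 1.062×10¹⁰.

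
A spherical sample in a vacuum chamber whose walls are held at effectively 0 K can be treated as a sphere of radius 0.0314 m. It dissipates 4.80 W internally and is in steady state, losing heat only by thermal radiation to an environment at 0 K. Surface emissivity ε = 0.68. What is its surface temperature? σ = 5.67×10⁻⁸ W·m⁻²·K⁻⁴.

Steady state: internal power = radiated power, P = εσA T⁴.
Radiating area A = 4πr² = 0.01239 m².
T⁴ = P/(εσA) = 4.80/(0.68·5.67×10⁻⁸·0.01239) = 1.005×10¹⁰ K⁴.
T = (1.005×10¹⁰)^(1/4).

T ≈ 317 K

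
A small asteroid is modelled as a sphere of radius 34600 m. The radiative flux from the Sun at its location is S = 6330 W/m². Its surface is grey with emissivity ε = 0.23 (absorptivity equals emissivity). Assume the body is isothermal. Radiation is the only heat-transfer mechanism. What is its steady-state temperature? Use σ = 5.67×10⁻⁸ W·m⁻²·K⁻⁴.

At equilibrium, absorbed power = emitted power.
Absorbing cross-section = πr² = 3.761×10⁹ m²; emitting surface = 4πr² = 1.504×10¹⁰ m² (ratio 4).
εS·A_cross = εσ·A_surf·T⁴  ⇒  T⁴ = S/(4σ)   (ε cancels).
T⁴ = 6330/(4·5.67×10⁻⁸) = 2.791×10¹⁰ K⁴.
T = (2.791×10¹⁰)^(1/4).

T ≈ 409 K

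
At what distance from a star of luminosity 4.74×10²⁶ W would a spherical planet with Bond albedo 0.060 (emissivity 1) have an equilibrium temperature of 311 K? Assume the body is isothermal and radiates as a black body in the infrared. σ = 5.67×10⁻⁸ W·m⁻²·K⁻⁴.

For an isothermal black-emitting sphere, (1−a)S·πr² = σ·4πr²·T⁴ ⇒ S = 4σT⁴/(1−a).
S = 4·5.67×10⁻⁸·(311)⁴/0.940 = 2257 W/m².
Flux falls as S = L/(4πd²), so d = √(L/(4πS)) = √(4.74×10²⁶/(4π·2257)).

d ≈ 1.29×10¹¹ m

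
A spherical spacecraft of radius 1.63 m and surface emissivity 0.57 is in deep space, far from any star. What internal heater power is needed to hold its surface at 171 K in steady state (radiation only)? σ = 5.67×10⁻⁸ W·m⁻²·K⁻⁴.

P ≈ 923 W

P = εσ·4πr²·T⁴.
4πr² = 33.39 m²; T⁴ = 8.550×10⁸ K⁴.
P = 0.57·5.67×10⁻⁸·33.39·8.550×10⁸.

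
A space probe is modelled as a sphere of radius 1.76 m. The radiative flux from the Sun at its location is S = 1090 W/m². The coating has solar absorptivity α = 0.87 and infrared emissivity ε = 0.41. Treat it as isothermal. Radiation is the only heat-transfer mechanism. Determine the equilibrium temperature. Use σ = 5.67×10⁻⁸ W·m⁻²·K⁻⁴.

T ≈ 318 K

At equilibrium, absorbed power = emitted power.
Absorbing cross-section = πr² = 9.731 m²; emitting surface = 4πr² = 38.93 m² (ratio 4).
αS·A_cross = εσ·A_surf·T⁴  ⇒  T⁴ = αS/(ε·4σ).
T⁴ = 0.870·1090/(0.41·4·5.67×10⁻⁸) = 1.020×10¹⁰ K⁴.
T = (1.020×10¹⁰)^(1/4).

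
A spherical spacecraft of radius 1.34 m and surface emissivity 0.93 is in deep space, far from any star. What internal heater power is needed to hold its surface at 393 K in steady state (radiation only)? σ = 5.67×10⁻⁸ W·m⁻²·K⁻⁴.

P ≈ 28400 W

P = εσ·4πr²·T⁴.
4πr² = 22.56 m²; T⁴ = 2.385×10¹⁰ K⁴.
P = 0.93·5.67×10⁻⁸·22.56·2.385×10¹⁰.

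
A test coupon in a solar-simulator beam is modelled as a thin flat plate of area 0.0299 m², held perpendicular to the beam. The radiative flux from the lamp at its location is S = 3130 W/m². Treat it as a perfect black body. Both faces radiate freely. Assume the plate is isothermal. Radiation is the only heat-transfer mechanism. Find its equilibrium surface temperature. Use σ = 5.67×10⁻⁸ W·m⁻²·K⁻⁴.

At equilibrium, absorbed power = emitted power.
Absorbing cross-section = A = 0.02990 m²; emitting surface = 2A = 0.05980 m² (ratio 2).
S·A_cross = εσ·A_surf·T⁴  ⇒  T⁴ = S/(2σ).
T⁴ = 1.00·3130/(2·5.67×10⁻⁸) = 2.760×10¹⁰ K⁴.
T = (2.760×10¹⁰)^(1/4).

T ≈ 408 K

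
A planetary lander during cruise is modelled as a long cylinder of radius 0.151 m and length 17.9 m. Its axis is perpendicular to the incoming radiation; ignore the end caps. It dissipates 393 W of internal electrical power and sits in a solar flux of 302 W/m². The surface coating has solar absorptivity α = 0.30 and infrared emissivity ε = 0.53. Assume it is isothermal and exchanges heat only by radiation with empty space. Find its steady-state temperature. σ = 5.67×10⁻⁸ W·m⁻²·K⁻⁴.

At steady state, absorbed solar power + internal power = radiated power.
Absorbed: α·S·A_cross = 0.30·302·5.406 = 489.8 W (cross-section 2rL).
Total input = 489.8 + 393 = 882.8 W.
Radiated: εσ·A_surf·T⁴ with A_surf = 2πrL = 16.98 m².
T⁴ = 882.8/(0.53·5.67×10⁻⁸·16.98) = 1.730×10⁹ K⁴.

T ≈ 204 K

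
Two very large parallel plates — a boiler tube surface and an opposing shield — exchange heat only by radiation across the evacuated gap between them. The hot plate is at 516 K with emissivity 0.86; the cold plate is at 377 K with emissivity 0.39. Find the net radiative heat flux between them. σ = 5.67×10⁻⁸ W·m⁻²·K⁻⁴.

q ≈ 1050 W/m²

For two infinite grey parallel plates, q = σ(T₁⁴ − T₂⁴)/(1/ε₁ + 1/ε₂ − 1).
T₁⁴ − T₂⁴ = 7.089×10¹⁰ − 2.020×10¹⁰ = 5.069×10¹⁰ K⁴.
1/ε₁ + 1/ε₂ − 1 = 1.163 + 2.564 − 1 = 2.727.
q = 5.67×10⁻⁸ × 5.069×10¹⁰ / 2.727.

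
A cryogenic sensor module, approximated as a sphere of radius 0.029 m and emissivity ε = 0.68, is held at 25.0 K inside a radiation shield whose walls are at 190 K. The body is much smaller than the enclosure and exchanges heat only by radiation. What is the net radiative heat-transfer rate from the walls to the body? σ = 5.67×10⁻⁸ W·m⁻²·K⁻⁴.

P_net ≈ 0.531 W

For a small grey body in a large enclosure: P_net = εσA(T_body⁴ − T_wall⁴).
A = 4πr² = 0.01057 m²; T_body⁴ − T_wall⁴ = 3.906×10⁵ − 1.303×10⁹ = -1.303×10⁹ K⁴.
|P_net| = 0.68·5.67×10⁻⁸·0.01057·1.303×10⁹.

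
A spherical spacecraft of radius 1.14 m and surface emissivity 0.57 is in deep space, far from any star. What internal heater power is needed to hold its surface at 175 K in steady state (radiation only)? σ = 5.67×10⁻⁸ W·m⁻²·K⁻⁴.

P ≈ 495 W

P = εσ·4πr²·T⁴.
4πr² = 16.33 m²; T⁴ = 9.379×10⁸ K⁴.
P = 0.57·5.67×10⁻⁸·16.33·9.379×10⁸.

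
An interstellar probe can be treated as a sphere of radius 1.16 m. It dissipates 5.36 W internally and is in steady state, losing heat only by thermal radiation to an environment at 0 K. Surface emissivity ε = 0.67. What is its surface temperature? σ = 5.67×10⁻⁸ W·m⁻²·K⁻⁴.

Steady state: internal power = radiated power, P = εσA T⁴.
Radiating area A = 4πr² = 16.91 m².
T⁴ = P/(εσA) = 5.36/(0.67·5.67×10⁻⁸·16.91) = 8.344×10⁶ K⁴.
T = (8.344×10⁶)^(1/4).

T ≈ 53.7 K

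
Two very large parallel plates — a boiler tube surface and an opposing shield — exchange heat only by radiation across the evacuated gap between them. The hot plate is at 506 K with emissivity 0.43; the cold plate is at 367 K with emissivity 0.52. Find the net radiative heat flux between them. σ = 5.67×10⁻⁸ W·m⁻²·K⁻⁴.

q ≈ 828 W/m²

For two infinite grey parallel plates, q = σ(T₁⁴ − T₂⁴)/(1/ε₁ + 1/ε₂ − 1).
T₁⁴ − T₂⁴ = 6.555×10¹⁰ − 1.814×10¹⁰ = 4.741×10¹⁰ K⁴.
1/ε₁ + 1/ε₂ − 1 = 2.326 + 1.923 − 1 = 3.249.
q = 5.67×10⁻⁸ × 4.741×10¹⁰ / 3.249.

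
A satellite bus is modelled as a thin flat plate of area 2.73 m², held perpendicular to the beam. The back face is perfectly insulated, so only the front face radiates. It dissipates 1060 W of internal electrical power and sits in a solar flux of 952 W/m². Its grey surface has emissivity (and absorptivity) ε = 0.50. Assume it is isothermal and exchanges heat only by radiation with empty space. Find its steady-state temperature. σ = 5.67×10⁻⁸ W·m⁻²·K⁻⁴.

T ≈ 418 K

At steady state, absorbed solar power + internal power = radiated power.
Absorbed: α·S·A_cross = 0.50·952·2.730 = 1299 W (cross-section A).
Total input = 1299 + 1060 = 2359 W.
Radiated: εσ·A_surf·T⁴ with A_surf = A = 2.730 m².
T⁴ = 2359/(0.50·5.67×10⁻⁸·2.730) = 3.049×10¹⁰ K⁴.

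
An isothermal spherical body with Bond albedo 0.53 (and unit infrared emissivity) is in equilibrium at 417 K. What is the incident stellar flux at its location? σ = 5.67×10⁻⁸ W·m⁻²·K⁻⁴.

(1−a)S·πr² = σ·4πr²·T⁴ ⇒ S = 4σT⁴/(1−a).
S = 4·5.67×10⁻⁸·3.024×10¹⁰/0.470.

S ≈ 14600 W/m²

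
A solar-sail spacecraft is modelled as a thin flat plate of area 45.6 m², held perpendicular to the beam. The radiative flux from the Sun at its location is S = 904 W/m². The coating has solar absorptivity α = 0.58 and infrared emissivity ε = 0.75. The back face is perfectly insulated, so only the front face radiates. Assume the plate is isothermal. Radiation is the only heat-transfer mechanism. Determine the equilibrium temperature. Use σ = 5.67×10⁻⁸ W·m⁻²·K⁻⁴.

At equilibrium, absorbed power = emitted power.
Absorbing cross-section = A = 45.60 m²; emitting surface = A = 45.60 m² (ratio 1).
αS·A_cross = εσ·A_surf·T⁴  ⇒  T⁴ = αS/(ε·1σ).
T⁴ = 0.580·904/(0.75·1·5.67×10⁻⁸) = 1.233×10¹⁰ K⁴.
T = (1.233×10¹⁰)^(1/4).

T ≈ 333 K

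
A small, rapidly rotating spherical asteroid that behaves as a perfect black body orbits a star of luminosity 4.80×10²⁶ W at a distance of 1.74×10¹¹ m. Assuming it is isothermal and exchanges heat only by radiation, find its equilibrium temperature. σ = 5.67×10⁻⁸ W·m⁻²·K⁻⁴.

T ≈ 273 K

First find the stellar flux at distance d: S = L/(4πd²) = 4.80×10²⁶/(4π·(1.74×10¹¹)²) = 1262 W/m².
For an isothermal sphere, absorbed (1−a)S·πr² = emitted σ·4πr²·T⁴, so T⁴ = (1−a)S/(4σ).
T⁴ = 1.00·1262/(4·5.67×10⁻⁸) = 5.563×10⁹ K⁴.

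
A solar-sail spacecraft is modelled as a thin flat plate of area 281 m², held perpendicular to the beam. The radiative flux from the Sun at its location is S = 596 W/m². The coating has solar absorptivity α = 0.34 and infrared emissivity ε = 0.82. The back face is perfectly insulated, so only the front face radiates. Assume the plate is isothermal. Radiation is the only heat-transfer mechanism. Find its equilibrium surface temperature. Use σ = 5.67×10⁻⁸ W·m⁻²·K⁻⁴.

At equilibrium, absorbed power = emitted power.
Absorbing cross-section = A = 281.0 m²; emitting surface = A = 281.0 m² (ratio 1).
αS·A_cross = εσ·A_surf·T⁴  ⇒  T⁴ = αS/(ε·1σ).
T⁴ = 0.340·596/(0.82·1·5.67×10⁻⁸) = 4.358×10⁹ K⁴.
T = (4.358×10⁹)^(1/4).

T ≈ 257 K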